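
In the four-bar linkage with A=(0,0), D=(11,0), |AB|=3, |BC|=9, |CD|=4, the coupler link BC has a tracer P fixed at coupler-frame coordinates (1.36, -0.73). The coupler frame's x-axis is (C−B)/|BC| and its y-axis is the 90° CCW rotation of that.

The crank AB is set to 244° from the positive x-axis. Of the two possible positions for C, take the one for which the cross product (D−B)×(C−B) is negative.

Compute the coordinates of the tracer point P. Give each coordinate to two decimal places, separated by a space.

0.08 -3.35

A=(0,0), D=(11.00,0)
B = A + 3.00·(cos244°, sin244°) = (-1.3151, -2.6964)
|BD| = 12.6068
circle(B,9.00) ∩ circle(D,4.00): a=8.8814, h=1.4564
  candidates: C₊=(7.0493,0.6258) cross=18.360; C₋=(7.6722,-2.2195) cross=-18.360
  mode - wants cross < 0 → take C=(7.6722,-2.2195) (cross=-18.360)
ex = (C−B)/|BC| = (0.9986,0.0530); ey = (-0.0530,0.9986)
P = B + 1.36·ex + -0.73·ey = (0.0817,-3.3533)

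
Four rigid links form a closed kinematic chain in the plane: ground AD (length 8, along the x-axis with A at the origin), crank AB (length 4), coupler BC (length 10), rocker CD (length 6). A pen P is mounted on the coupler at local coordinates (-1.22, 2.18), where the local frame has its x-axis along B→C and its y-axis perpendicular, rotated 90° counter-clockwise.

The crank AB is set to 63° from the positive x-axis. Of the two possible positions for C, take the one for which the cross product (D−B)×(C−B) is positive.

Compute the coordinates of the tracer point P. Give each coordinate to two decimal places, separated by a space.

A=(0,0), D=(8.00,0)
B = A + 4.00·(cos63°, sin63°) = (1.8160, 3.5640)
|BD| = 7.1375
circle(B,10.00) ∩ circle(D,6.00): a=8.0521, h=5.9299
  candidates: C₊=(11.7534,4.6810) cross=42.325; C₋=(5.8314,-5.5944) cross=-42.325
  mode + wants cross > 0 → take C=(11.7534,4.6810) (cross=42.325)
ex = (C−B)/|BC| = (0.9937,0.1117); ey = (-0.1117,0.9937)
P = B + -1.22·ex + 2.18·ey = (0.3601,5.5941)

0.36 5.59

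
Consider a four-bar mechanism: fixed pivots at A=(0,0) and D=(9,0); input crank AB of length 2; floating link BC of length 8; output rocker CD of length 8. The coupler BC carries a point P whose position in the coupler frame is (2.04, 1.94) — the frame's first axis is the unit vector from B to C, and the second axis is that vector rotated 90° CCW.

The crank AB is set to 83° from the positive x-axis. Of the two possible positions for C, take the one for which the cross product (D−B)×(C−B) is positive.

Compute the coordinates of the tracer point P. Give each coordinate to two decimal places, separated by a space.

0.41 4.80

A=(0,0), D=(9.00,0)
B = A + 2.00·(cos83°, sin83°) = (0.2437, 1.9851)
|BD| = 8.9785
circle(B,8.00) ∩ circle(D,8.00): a=4.4892, h=6.6217
  candidates: C₊=(6.0859,7.4504) cross=59.453; C₋=(3.1578,-5.4653) cross=-59.453
  mode + wants cross > 0 → take C=(6.0859,7.4504) (cross=59.453)
ex = (C−B)/|BC| = (0.7303,0.6832); ey = (-0.6832,0.7303)
P = B + 2.04·ex + 1.94·ey = (0.4082,4.7955)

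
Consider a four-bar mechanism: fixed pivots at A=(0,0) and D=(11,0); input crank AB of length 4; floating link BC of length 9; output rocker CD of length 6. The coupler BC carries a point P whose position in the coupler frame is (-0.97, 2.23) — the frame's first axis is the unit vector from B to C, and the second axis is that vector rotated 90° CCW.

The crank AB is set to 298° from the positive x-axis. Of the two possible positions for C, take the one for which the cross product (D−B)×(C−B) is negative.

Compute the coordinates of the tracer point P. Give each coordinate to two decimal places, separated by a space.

A=(0,0), D=(11.00,0)
B = A + 4.00·(cos298°, sin298°) = (1.8779, -3.5318)
|BD| = 9.7819
circle(B,9.00) ∩ circle(D,6.00): a=7.1911, h=5.4118
  candidates: C₊=(6.6300,4.1113) cross=52.938; C₋=(10.5379,-5.9822) cross=-52.938
  mode - wants cross < 0 → take C=(10.5379,-5.9822) (cross=-52.938)
ex = (C−B)/|BC| = (0.9622,-0.2723); ey = (0.2723,0.9622)
P = B + -0.97·ex + 2.23·ey = (1.5517,-1.1219)

1.55 -1.12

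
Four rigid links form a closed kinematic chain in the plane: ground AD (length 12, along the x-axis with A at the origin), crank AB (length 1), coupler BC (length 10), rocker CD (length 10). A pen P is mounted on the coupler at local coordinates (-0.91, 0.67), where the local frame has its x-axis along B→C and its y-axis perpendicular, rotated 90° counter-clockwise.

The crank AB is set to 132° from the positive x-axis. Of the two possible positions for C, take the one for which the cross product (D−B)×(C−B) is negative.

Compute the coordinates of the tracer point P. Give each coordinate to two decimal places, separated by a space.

A=(0,0), D=(12.00,0)
B = A + 1.00·(cos132°, sin132°) = (-0.6691, 0.7431)
|BD| = 12.6909
circle(B,10.00) ∩ circle(D,10.00): a=6.3455, h=7.7289
  candidates: C₊=(6.1180,8.0872) cross=98.086; C₋=(5.2129,-7.3440) cross=-98.086
  mode - wants cross < 0 → take C=(5.2129,-7.3440) (cross=-98.086)
ex = (C−B)/|BC| = (0.5882,-0.8087); ey = (0.8087,0.5882)
P = B + -0.91·ex + 0.67·ey = (-0.6626,1.8732)

-0.66 1.87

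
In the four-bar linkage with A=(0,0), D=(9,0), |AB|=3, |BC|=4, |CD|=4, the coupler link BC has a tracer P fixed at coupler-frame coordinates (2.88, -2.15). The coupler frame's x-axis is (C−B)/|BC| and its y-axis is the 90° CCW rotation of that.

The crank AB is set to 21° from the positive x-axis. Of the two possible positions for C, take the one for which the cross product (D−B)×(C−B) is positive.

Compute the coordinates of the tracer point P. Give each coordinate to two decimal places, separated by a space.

A=(0,0), D=(9.00,0)
B = A + 3.00·(cos21°, sin21°) = (2.8007, 1.0751)
|BD| = 6.2918
circle(B,4.00) ∩ circle(D,4.00): a=3.1459, h=2.4705
  candidates: C₊=(6.3225,2.9717) cross=15.544; C₋=(5.4782,-1.8966) cross=-15.544
  mode + wants cross > 0 → take C=(6.3225,2.9717) (cross=15.544)
ex = (C−B)/|BC| = (0.8804,0.4742); ey = (-0.4742,0.8804)
P = B + 2.88·ex + -2.15·ey = (6.3558,0.5477)

6.36 0.55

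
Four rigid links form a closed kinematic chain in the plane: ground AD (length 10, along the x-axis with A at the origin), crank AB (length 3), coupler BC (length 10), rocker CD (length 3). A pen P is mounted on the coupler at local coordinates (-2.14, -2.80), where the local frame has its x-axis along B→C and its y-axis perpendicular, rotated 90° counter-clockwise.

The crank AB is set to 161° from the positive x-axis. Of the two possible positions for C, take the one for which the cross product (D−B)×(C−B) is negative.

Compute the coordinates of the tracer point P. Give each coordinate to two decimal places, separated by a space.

A=(0,0), D=(10.00,0)
B = A + 3.00·(cos161°, sin161°) = (-2.8366, 0.9767)
|BD| = 12.8737
circle(B,10.00) ∩ circle(D,3.00): a=9.9712, h=0.7587
  candidates: C₊=(7.1634,0.9767) cross=9.767; C₋=(7.0483,-0.5363) cross=-9.767
  mode - wants cross < 0 → take C=(7.0483,-0.5363) (cross=-9.767)
ex = (C−B)/|BC| = (0.9885,-0.1513); ey = (0.1513,0.9885)
P = B + -2.14·ex + -2.80·ey = (-5.3756,-1.4673)

-5.38 -1.47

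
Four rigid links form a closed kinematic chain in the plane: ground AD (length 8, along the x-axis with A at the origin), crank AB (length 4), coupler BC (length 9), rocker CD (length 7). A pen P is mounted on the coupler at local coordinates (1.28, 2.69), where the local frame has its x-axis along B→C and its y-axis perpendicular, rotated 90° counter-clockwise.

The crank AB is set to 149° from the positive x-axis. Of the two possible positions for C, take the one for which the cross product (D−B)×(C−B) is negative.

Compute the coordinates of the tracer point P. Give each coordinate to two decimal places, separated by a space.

-0.58 2.95

A=(0,0), D=(8.00,0)
B = A + 4.00·(cos149°, sin149°) = (-3.4287, 2.0602)
|BD| = 11.6129
circle(B,9.00) ∩ circle(D,7.00): a=7.1842, h=5.4210
  candidates: C₊=(4.6033,6.1207) cross=62.953; C₋=(2.6799,-4.5493) cross=-62.953
  mode - wants cross < 0 → take C=(2.6799,-4.5493) (cross=-62.953)
ex = (C−B)/|BC| = (0.6787,-0.7344); ey = (0.7344,0.6787)
P = B + 1.28·ex + 2.69·ey = (-0.5844,2.9459)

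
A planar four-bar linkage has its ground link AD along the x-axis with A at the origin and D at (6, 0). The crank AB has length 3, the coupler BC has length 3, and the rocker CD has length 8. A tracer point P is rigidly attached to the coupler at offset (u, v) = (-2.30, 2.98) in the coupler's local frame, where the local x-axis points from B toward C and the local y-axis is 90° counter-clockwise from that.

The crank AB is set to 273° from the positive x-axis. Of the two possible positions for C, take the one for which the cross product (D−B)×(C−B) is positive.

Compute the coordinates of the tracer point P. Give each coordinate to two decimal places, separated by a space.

-0.34 -6.73

A=(0,0), D=(6.00,0)
B = A + 3.00·(cos273°, sin273°) = (0.1570, -2.9959)
|BD| = 6.5663
circle(B,3.00) ∩ circle(D,8.00): a=-0.9049, h=2.8603
  candidates: C₊=(-1.9533,-0.8636) cross=18.781; C₋=(0.6568,-5.9540) cross=-18.781
  mode + wants cross > 0 → take C=(-1.9533,-0.8636) (cross=18.781)
ex = (C−B)/|BC| = (-0.7034,0.7108); ey = (-0.7108,-0.7034)
P = B + -2.30·ex + 2.98·ey = (-0.3432,-6.7269)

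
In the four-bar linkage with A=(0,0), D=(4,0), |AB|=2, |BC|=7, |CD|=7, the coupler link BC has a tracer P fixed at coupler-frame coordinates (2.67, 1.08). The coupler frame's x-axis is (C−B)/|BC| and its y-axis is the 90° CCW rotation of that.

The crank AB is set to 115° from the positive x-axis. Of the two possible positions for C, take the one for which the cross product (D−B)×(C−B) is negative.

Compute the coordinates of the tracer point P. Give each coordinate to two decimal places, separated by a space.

A=(0,0), D=(4.00,0)
B = A + 2.00·(cos115°, sin115°) = (-0.8452, 1.8126)
|BD| = 5.1732
circle(B,7.00) ∩ circle(D,7.00): a=2.5866, h=6.5046
  candidates: C₊=(3.8565,6.9985) cross=33.649; C₋=(-0.7017,-5.1859) cross=-33.649
  mode - wants cross < 0 → take C=(-0.7017,-5.1859) (cross=-33.649)
ex = (C−B)/|BC| = (0.0205,-0.9998); ey = (0.9998,0.0205)
P = B + 2.67·ex + 1.08·ey = (0.2893,-0.8347)

0.29 -0.83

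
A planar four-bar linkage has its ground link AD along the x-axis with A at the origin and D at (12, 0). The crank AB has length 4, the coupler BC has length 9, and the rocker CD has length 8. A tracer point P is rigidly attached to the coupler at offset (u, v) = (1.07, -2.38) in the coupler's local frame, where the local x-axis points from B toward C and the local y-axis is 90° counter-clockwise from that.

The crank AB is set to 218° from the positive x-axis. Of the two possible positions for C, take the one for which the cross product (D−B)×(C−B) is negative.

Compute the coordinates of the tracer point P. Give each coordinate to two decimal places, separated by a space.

-2.72 -5.04

A=(0,0), D=(12.00,0)
B = A + 4.00·(cos218°, sin218°) = (-3.1520, -2.4626)
|BD| = 15.3509
circle(B,9.00) ∩ circle(D,8.00): a=8.2291, h=3.6443
  candidates: C₊=(4.3859,2.4546) cross=55.944; C₋=(5.5552,-4.7396) cross=-55.944
  mode - wants cross < 0 → take C=(5.5552,-4.7396) (cross=-55.944)
ex = (C−B)/|BC| = (0.9675,-0.2530); ey = (0.2530,0.9675)
P = B + 1.07·ex + -2.38·ey = (-2.7190,-5.0359)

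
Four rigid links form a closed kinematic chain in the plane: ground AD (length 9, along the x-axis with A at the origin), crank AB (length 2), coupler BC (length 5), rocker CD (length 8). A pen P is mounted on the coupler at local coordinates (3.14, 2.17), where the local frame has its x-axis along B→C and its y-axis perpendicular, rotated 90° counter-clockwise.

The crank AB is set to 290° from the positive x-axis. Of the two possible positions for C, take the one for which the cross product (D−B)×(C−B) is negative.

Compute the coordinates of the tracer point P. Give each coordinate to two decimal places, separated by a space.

A=(0,0), D=(9.00,0)
B = A + 2.00·(cos290°, sin290°) = (0.6840, -1.8794)
|BD| = 8.5257
circle(B,5.00) ∩ circle(D,8.00): a=1.9756, h=4.5931
  candidates: C₊=(1.5986,3.0363) cross=39.160; C₋=(3.6236,-5.9240) cross=-39.160
  mode - wants cross < 0 → take C=(3.6236,-5.9240) (cross=-39.160)
ex = (C−B)/|BC| = (0.5879,-0.8089); ey = (0.8089,0.5879)
P = B + 3.14·ex + 2.17·ey = (4.2854,-3.1437)

4.29 -3.14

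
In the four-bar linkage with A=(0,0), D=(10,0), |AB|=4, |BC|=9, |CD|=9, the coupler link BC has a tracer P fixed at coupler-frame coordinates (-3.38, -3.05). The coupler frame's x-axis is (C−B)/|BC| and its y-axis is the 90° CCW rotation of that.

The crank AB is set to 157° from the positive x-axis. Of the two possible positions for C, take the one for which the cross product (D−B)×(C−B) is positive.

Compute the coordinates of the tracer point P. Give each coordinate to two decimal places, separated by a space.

-4.81 -2.85

A=(0,0), D=(10.00,0)
B = A + 4.00·(cos157°, sin157°) = (-3.6820, 1.5629)
|BD| = 13.7710
circle(B,9.00) ∩ circle(D,9.00): a=6.8855, h=5.7957
  candidates: C₊=(3.8168,6.5397) cross=79.812; C₋=(2.5012,-4.9768) cross=-79.812
  mode + wants cross > 0 → take C=(3.8168,6.5397) (cross=79.812)
ex = (C−B)/|BC| = (0.8332,0.5530); ey = (-0.5530,0.8332)
P = B + -3.38·ex + -3.05·ey = (-4.8117,-2.8474)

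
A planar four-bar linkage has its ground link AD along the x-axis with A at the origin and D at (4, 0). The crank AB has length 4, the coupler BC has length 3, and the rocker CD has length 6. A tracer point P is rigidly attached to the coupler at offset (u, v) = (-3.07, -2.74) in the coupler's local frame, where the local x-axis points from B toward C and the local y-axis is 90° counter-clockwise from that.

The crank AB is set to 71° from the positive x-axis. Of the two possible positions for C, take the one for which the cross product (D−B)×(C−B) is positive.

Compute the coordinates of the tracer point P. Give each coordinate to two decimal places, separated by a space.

A=(0,0), D=(4.00,0)
B = A + 4.00·(cos71°, sin71°) = (1.3023, 3.7821)
|BD| = 4.6456
circle(B,3.00) ∩ circle(D,6.00): a=-0.5831, h=2.9428
  candidates: C₊=(3.3594,5.9657) cross=13.671; C₋=(-1.4321,2.5479) cross=-13.671
  mode + wants cross > 0 → take C=(3.3594,5.9657) (cross=13.671)
ex = (C−B)/|BC| = (0.6857,0.7279); ey = (-0.7279,0.6857)
P = B + -3.07·ex + -2.74·ey = (1.1915,-0.3313)

1.19 -0.33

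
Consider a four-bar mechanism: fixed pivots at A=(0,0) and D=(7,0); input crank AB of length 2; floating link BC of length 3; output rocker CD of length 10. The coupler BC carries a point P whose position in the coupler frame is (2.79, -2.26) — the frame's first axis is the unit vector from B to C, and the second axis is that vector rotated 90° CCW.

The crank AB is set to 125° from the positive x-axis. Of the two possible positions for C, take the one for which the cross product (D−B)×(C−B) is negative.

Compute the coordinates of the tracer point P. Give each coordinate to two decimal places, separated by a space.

A=(0,0), D=(7.00,0)
B = A + 2.00·(cos125°, sin125°) = (-1.1472, 1.6383)
|BD| = 8.3102
circle(B,3.00) ∩ circle(D,10.00): a=-1.3200, h=2.6940
  candidates: C₊=(-1.9102,4.5396) cross=22.388; C₋=(-2.9724,-0.7426) cross=-22.388
  mode - wants cross < 0 → take C=(-2.9724,-0.7426) (cross=-22.388)
ex = (C−B)/|BC| = (-0.6084,-0.7936); ey = (0.7936,-0.6084)
P = B + 2.79·ex + -2.26·ey = (-4.6382,0.7991)

-4.64 0.80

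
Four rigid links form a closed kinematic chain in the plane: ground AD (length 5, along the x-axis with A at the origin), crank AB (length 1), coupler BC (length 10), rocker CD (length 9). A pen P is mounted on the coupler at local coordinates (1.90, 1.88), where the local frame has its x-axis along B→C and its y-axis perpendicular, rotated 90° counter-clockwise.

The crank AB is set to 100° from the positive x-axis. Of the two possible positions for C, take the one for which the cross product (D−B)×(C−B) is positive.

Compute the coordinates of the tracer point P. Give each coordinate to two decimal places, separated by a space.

-0.53 3.63

A=(0,0), D=(5.00,0)
B = A + 1.00·(cos100°, sin100°) = (-0.1736, 0.9848)
|BD| = 5.2665
circle(B,10.00) ∩ circle(D,9.00): a=4.4371, h=8.9617
  candidates: C₊=(5.8610,8.9587) cross=47.197; C₋=(2.5094,-8.6485) cross=-47.197
  mode + wants cross > 0 → take C=(5.8610,8.9587) (cross=47.197)
ex = (C−B)/|BC| = (0.6035,0.7974); ey = (-0.7974,0.6035)
P = B + 1.90·ex + 1.88·ey = (-0.5262,3.6344)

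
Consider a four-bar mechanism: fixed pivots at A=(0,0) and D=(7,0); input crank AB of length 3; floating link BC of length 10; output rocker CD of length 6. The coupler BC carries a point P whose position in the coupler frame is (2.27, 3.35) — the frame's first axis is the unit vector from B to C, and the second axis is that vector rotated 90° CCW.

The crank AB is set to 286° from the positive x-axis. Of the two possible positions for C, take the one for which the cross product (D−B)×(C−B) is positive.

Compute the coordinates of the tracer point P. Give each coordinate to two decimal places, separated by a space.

A=(0,0), D=(7.00,0)
B = A + 3.00·(cos286°, sin286°) = (0.8269, -2.8838)
|BD| = 6.8135
circle(B,10.00) ∩ circle(D,6.00): a=8.1033, h=5.8597
  candidates: C₊=(5.6885,5.8549) cross=39.925; C₋=(10.6487,-4.7631) cross=-39.925
  mode + wants cross > 0 → take C=(5.6885,5.8549) (cross=39.925)
ex = (C−B)/|BC| = (0.4862,0.8739); ey = (-0.8739,0.4862)
P = B + 2.27·ex + 3.35·ey = (-0.9970,0.7285)

-1.00 0.73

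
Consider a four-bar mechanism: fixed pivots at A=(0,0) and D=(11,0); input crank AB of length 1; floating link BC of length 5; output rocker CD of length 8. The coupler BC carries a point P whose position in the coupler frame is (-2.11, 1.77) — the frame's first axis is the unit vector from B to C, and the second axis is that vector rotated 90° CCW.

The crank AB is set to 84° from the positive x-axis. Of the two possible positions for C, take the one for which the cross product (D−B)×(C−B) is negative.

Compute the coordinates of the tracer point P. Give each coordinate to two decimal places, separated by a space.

-0.01 3.75

A=(0,0), D=(11.00,0)
B = A + 1.00·(cos84°, sin84°) = (0.1045, 0.9945)
|BD| = 10.9408
circle(B,5.00) ∩ circle(D,8.00): a=3.6881, h=3.3761
  candidates: C₊=(4.0842,4.0214) cross=36.937; C₋=(3.4704,-2.7029) cross=-36.937
  mode - wants cross < 0 → take C=(3.4704,-2.7029) (cross=-36.937)
ex = (C−B)/|BC| = (0.6732,-0.7395); ey = (0.7395,0.6732)
P = B + -2.11·ex + 1.77·ey = (-0.0070,3.7464)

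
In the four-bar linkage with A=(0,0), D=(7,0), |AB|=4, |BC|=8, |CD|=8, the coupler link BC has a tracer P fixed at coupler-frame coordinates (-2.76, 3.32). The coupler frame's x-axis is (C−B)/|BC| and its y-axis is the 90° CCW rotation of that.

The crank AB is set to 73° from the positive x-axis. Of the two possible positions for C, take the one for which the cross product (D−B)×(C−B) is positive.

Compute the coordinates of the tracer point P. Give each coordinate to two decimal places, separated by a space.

A=(0,0), D=(7.00,0)
B = A + 4.00·(cos73°, sin73°) = (1.1695, 3.8252)
|BD| = 6.9733
circle(B,8.00) ∩ circle(D,8.00): a=3.4867, h=7.2002
  candidates: C₊=(8.0344,7.9328) cross=50.209; C₋=(0.1351,-4.1076) cross=-50.209
  mode + wants cross > 0 → take C=(8.0344,7.9328) (cross=50.209)
ex = (C−B)/|BC| = (0.8581,0.5135); ey = (-0.5135,0.8581)
P = B + -2.76·ex + 3.32·ey = (-2.9036,5.2570)

-2.90 5.26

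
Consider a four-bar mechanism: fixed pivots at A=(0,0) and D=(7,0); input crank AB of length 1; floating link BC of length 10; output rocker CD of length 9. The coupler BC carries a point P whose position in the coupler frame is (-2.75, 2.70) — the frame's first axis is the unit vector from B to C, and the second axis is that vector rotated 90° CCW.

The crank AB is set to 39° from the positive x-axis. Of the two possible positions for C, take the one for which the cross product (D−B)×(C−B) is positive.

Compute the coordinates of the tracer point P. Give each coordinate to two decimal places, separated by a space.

-2.99 -0.18

A=(0,0), D=(7.00,0)
B = A + 1.00·(cos39°, sin39°) = (0.7771, 0.6293)
|BD| = 6.2546
circle(B,10.00) ∩ circle(D,9.00): a=4.6462, h=8.8551
  candidates: C₊=(6.2907,8.9720) cross=55.385; C₋=(4.5088,-8.6483) cross=-55.385
  mode + wants cross > 0 → take C=(6.2907,8.9720) (cross=55.385)
ex = (C−B)/|BC| = (0.5514,0.8343); ey = (-0.8343,0.5514)
P = B + -2.75·ex + 2.70·ey = (-2.9916,-0.1763)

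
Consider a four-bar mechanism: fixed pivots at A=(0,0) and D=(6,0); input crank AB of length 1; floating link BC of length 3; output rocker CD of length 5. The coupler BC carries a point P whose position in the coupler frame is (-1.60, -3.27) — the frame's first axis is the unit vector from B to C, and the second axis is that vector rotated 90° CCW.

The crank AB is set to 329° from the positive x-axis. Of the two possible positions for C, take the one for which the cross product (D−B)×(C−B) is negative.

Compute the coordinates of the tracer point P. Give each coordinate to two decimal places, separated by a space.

-2.78 -0.51

A=(0,0), D=(6.00,0)
B = A + 1.00·(cos329°, sin329°) = (0.8572, -0.5150)
|BD| = 5.1686
circle(B,3.00) ∩ circle(D,5.00): a=1.0365, h=2.8153
  candidates: C₊=(1.6079,2.3895) cross=14.551; C₋=(2.1690,-3.2130) cross=-14.551
  mode - wants cross < 0 → take C=(2.1690,-3.2130) (cross=-14.551)
ex = (C−B)/|BC| = (0.4373,-0.8993); ey = (0.8993,0.4373)
P = B + -1.60·ex + -3.27·ey = (-2.7833,-0.5060)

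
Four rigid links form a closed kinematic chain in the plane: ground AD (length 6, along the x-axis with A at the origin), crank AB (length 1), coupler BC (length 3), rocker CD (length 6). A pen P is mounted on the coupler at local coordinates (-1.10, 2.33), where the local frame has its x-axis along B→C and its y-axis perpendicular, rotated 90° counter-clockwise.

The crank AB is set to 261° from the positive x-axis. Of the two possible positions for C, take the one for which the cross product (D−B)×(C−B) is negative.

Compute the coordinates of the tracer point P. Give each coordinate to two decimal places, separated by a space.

A=(0,0), D=(6.00,0)
B = A + 1.00·(cos261°, sin261°) = (-0.1564, -0.9877)
|BD| = 6.2352
circle(B,3.00) ∩ circle(D,6.00): a=0.9524, h=2.8448
  candidates: C₊=(0.3333,1.9721) cross=17.738; C₋=(1.2346,-3.6457) cross=-17.738
  mode - wants cross < 0 → take C=(1.2346,-3.6457) (cross=-17.738)
ex = (C−B)/|BC| = (0.4637,-0.8860); ey = (0.8860,0.4637)
P = B + -1.10·ex + 2.33·ey = (1.3979,1.0673)

1.40 1.07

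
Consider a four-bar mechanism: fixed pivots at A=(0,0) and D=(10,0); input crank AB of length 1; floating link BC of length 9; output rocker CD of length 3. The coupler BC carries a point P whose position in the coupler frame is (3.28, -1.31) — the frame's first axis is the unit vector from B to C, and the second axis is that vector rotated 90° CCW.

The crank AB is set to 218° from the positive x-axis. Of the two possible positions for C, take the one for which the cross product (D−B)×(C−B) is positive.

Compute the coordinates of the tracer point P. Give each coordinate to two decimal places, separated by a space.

2.73 -0.90

A=(0,0), D=(10.00,0)
B = A + 1.00·(cos218°, sin218°) = (-0.7880, -0.6157)
|BD| = 10.8056
circle(B,9.00) ∩ circle(D,3.00): a=8.7344, h=2.1703
  candidates: C₊=(7.8085,2.0488) cross=23.451; C₋=(8.0559,-2.2848) cross=-23.451
  mode + wants cross > 0 → take C=(7.8085,2.0488) (cross=23.451)
ex = (C−B)/|BC| = (0.9552,0.2960); ey = (-0.2960,0.9552)
P = B + 3.28·ex + -1.31·ey = (2.7328,-0.8959)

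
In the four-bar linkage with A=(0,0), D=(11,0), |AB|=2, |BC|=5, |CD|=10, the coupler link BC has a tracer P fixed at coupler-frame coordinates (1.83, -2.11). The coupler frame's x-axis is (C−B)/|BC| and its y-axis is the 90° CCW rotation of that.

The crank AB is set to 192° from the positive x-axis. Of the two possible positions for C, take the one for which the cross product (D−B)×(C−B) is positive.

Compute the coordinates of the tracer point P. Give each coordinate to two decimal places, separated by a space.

0.83 -0.57

A=(0,0), D=(11.00,0)
B = A + 2.00·(cos192°, sin192°) = (-1.9563, -0.4158)
|BD| = 12.9630
circle(B,5.00) ∩ circle(D,10.00): a=3.5886, h=3.4816
  candidates: C₊=(1.5188,3.1791) cross=45.132; C₋=(1.7422,-3.7805) cross=-45.132
  mode + wants cross > 0 → take C=(1.5188,3.1791) (cross=45.132)
ex = (C−B)/|BC| = (0.6950,0.7190); ey = (-0.7190,0.6950)
P = B + 1.83·ex + -2.11·ey = (0.8327,-0.5666)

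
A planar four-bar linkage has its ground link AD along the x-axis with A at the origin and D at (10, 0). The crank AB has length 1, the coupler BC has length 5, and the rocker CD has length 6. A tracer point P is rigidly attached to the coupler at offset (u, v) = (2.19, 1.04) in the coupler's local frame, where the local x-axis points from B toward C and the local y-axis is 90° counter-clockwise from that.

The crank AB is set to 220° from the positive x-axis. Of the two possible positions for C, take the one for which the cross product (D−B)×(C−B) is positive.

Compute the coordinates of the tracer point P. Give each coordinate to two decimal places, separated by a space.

A=(0,0), D=(10.00,0)
B = A + 1.00·(cos220°, sin220°) = (-0.7660, -0.6428)
|BD| = 10.7852
circle(B,5.00) ∩ circle(D,6.00): a=4.8827, h=1.0769
  candidates: C₊=(4.0437,0.7232) cross=11.615; C₋=(4.1721,-1.4268) cross=-11.615
  mode + wants cross > 0 → take C=(4.0437,0.7232) (cross=11.615)
ex = (C−B)/|BC| = (0.9620,0.2732); ey = (-0.2732,0.9620)
P = B + 2.19·ex + 1.04·ey = (1.0565,0.9560)

1.06 0.96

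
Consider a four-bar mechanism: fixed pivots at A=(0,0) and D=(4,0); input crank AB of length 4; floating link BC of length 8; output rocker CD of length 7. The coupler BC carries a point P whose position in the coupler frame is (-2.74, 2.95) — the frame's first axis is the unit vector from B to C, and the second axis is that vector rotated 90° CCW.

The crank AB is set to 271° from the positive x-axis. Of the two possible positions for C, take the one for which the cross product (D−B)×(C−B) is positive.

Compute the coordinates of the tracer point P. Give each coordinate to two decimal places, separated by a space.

A=(0,0), D=(4.00,0)
B = A + 4.00·(cos271°, sin271°) = (0.0698, -3.9994)
|BD| = 5.6073
circle(B,8.00) ∩ circle(D,7.00): a=4.1412, h=6.8447
  candidates: C₊=(-1.9096,3.7519) cross=38.380; C₋=(7.8544,-5.8432) cross=-38.380
  mode + wants cross > 0 → take C=(-1.9096,3.7519) (cross=38.380)
ex = (C−B)/|BC| = (-0.2474,0.9689); ey = (-0.9689,-0.2474)
P = B + -2.74·ex + 2.95·ey = (-2.1105,-7.3841)

-2.11 -7.38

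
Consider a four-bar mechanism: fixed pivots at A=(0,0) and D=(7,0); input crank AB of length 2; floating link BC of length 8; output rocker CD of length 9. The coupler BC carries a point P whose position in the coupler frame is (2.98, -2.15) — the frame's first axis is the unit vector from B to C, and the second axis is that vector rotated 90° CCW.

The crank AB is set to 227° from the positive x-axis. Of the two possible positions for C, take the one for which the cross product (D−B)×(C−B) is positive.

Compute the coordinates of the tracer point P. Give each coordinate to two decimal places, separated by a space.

A=(0,0), D=(7.00,0)
B = A + 2.00·(cos227°, sin227°) = (-1.3640, -1.4627)
|BD| = 8.4909
circle(B,8.00) ∩ circle(D,9.00): a=3.2444, h=7.3126
  candidates: C₊=(0.5722,6.2995) cross=62.091; C₋=(3.0916,-8.1071) cross=-62.091
  mode + wants cross > 0 → take C=(0.5722,6.2995) (cross=62.091)
ex = (C−B)/|BC| = (0.2420,0.9703); ey = (-0.9703,0.2420)
P = B + 2.98·ex + -2.15·ey = (1.4433,0.9084)

1.44 0.91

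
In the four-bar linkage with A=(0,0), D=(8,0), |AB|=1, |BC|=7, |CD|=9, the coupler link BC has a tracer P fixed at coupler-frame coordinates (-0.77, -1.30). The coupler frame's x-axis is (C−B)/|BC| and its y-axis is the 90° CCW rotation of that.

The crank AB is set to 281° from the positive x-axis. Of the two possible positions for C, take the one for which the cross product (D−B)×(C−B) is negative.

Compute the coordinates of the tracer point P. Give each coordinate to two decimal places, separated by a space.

-1.31 -0.78

A=(0,0), D=(8.00,0)
B = A + 1.00·(cos281°, sin281°) = (0.1908, -0.9816)
|BD| = 7.8706
circle(B,7.00) ∩ circle(D,9.00): a=1.9025, h=6.7365
  candidates: C₊=(1.2382,5.9396) cross=53.021; C₋=(2.9186,-7.4283) cross=-53.021
  mode - wants cross < 0 → take C=(2.9186,-7.4283) (cross=-53.021)
ex = (C−B)/|BC| = (0.3897,-0.9209); ey = (0.9209,0.3897)
P = B + -0.77·ex + -1.30·ey = (-1.3065,-0.7791)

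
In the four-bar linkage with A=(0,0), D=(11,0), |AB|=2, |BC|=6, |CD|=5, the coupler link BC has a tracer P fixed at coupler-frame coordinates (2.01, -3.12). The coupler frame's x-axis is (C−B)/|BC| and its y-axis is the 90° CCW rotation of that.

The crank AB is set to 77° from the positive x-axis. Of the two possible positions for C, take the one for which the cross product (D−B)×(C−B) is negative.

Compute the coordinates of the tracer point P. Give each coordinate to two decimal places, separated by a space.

A=(0,0), D=(11.00,0)
B = A + 2.00·(cos77°, sin77°) = (0.4499, 1.9487)
|BD| = 10.7286
circle(B,6.00) ∩ circle(D,5.00): a=5.8769, h=1.2090
  candidates: C₊=(6.4487,2.0701) cross=12.971; C₋=(6.0095,-0.3076) cross=-12.971
  mode - wants cross < 0 → take C=(6.0095,-0.3076) (cross=-12.971)
ex = (C−B)/|BC| = (0.9266,-0.3761); ey = (0.3761,0.9266)
P = B + 2.01·ex + -3.12·ey = (1.1390,-1.6981)

1.14 -1.70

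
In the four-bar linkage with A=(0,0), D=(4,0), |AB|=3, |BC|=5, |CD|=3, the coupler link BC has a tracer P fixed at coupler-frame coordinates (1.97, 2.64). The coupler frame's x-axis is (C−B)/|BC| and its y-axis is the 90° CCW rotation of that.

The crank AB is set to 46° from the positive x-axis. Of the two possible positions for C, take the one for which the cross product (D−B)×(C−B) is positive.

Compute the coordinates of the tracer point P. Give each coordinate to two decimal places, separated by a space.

4.70 4.16

A=(0,0), D=(4.00,0)
B = A + 3.00·(cos46°, sin46°) = (2.0840, 2.1580)
|BD| = 2.8859
circle(B,5.00) ∩ circle(D,3.00): a=4.2151, h=2.6895
  candidates: C₊=(6.8937,0.7917) cross=7.761; C₋=(2.8714,-2.7796) cross=-7.761
  mode + wants cross > 0 → take C=(6.8937,0.7917) (cross=7.761)
ex = (C−B)/|BC| = (0.9619,-0.2733); ey = (0.2733,0.9619)
P = B + 1.97·ex + 2.64·ey = (4.7004,4.1592)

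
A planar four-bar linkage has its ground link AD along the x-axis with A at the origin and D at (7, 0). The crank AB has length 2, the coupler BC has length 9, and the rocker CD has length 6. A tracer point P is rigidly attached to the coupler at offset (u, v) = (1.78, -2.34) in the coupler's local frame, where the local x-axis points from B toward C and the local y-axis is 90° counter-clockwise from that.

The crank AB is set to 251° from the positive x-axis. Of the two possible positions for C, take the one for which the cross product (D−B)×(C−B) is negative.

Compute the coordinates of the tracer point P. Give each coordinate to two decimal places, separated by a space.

A=(0,0), D=(7.00,0)
B = A + 2.00·(cos251°, sin251°) = (-0.6511, -1.8910)
|BD| = 7.8814
circle(B,9.00) ∩ circle(D,6.00): a=6.7955, h=5.9009
  candidates: C₊=(4.5300,5.4680) cross=46.507; C₋=(7.3617,-5.9891) cross=-46.507
  mode - wants cross < 0 → take C=(7.3617,-5.9891) (cross=-46.507)
ex = (C−B)/|BC| = (0.8903,-0.4553); ey = (0.4553,0.8903)
P = B + 1.78·ex + -2.34·ey = (-0.1319,-4.7849)

-0.13 -4.78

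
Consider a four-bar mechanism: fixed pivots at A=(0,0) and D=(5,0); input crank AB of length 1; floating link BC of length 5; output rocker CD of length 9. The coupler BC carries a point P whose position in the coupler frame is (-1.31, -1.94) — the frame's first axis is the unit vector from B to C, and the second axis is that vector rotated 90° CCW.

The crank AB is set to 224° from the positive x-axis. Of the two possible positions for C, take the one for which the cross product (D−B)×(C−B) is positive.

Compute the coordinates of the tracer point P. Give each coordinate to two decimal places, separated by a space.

A=(0,0), D=(5.00,0)
B = A + 1.00·(cos224°, sin224°) = (-0.7193, -0.6947)
|BD| = 5.7614
circle(B,5.00) ∩ circle(D,9.00): a=-1.9793, h=4.5916
  candidates: C₊=(-3.2378,3.6248) cross=26.454; C₋=(-2.1306,-5.4914) cross=-26.454
  mode + wants cross > 0 → take C=(-3.2378,3.6248) (cross=26.454)
ex = (C−B)/|BC| = (-0.5037,0.8639); ey = (-0.8639,-0.5037)
P = B + -1.31·ex + -1.94·ey = (1.6164,-0.8492)

1.62 -0.85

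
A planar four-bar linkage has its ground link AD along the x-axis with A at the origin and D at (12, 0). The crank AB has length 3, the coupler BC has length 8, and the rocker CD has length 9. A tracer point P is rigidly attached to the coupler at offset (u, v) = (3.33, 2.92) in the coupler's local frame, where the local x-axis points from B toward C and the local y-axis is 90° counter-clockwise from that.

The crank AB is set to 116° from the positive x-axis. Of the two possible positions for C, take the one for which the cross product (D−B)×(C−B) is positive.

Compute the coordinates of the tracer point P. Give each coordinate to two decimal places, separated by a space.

A=(0,0), D=(12.00,0)
B = A + 3.00·(cos116°, sin116°) = (-1.3151, 2.6964)
|BD| = 13.5854
circle(B,8.00) ∩ circle(D,9.00): a=6.1670, h=5.0959
  candidates: C₊=(5.7406,6.4669) cross=69.229; C₋=(3.7178,-3.5221) cross=-69.229
  mode + wants cross > 0 → take C=(5.7406,6.4669) (cross=69.229)
ex = (C−B)/|BC| = (0.8820,0.4713); ey = (-0.4713,0.8820)
P = B + 3.33·ex + 2.92·ey = (0.2456,6.8412)

0.25 6.84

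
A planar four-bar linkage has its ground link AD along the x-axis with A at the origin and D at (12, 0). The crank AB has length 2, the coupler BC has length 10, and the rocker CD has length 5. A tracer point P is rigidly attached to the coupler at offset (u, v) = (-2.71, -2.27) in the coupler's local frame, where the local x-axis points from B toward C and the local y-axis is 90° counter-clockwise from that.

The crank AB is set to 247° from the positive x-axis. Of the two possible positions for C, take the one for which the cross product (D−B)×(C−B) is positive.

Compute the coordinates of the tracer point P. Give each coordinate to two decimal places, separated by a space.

-2.06 -5.14

A=(0,0), D=(12.00,0)
B = A + 2.00·(cos247°, sin247°) = (-0.7815, -1.8410)
|BD| = 12.9134
circle(B,10.00) ∩ circle(D,5.00): a=9.3607, h=3.5183
  candidates: C₊=(7.9820,2.9758) cross=45.433; C₋=(8.9852,-3.9888) cross=-45.433
  mode + wants cross > 0 → take C=(7.9820,2.9758) (cross=45.433)
ex = (C−B)/|BC| = (0.8763,0.4817); ey = (-0.4817,0.8763)
P = B + -2.71·ex + -2.27·ey = (-2.0629,-5.1357)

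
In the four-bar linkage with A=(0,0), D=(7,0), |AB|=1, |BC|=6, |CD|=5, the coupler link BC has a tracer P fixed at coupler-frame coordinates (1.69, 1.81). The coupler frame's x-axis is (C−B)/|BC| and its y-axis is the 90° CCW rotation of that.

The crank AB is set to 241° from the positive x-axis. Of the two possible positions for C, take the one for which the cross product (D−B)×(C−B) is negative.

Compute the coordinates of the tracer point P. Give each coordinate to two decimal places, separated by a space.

1.94 -0.35

A=(0,0), D=(7.00,0)
B = A + 1.00·(cos241°, sin241°) = (-0.4848, -0.8746)
|BD| = 7.5357
circle(B,6.00) ∩ circle(D,5.00): a=4.4977, h=3.9712
  candidates: C₊=(3.5216,3.5918) cross=29.926; C₋=(4.4434,-4.2970) cross=-29.926
  mode - wants cross < 0 → take C=(4.4434,-4.2970) (cross=-29.926)
ex = (C−B)/|BC| = (0.8214,-0.5704); ey = (0.5704,0.8214)
P = B + 1.69·ex + 1.81·ey = (1.9357,-0.3519)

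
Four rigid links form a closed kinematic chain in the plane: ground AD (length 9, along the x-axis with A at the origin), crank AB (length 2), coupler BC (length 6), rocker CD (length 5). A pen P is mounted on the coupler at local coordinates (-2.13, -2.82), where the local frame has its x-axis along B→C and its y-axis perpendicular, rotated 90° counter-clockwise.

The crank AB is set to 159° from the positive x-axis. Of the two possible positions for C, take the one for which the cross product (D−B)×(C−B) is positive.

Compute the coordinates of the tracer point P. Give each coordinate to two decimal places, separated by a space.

A=(0,0), D=(9.00,0)
B = A + 2.00·(cos159°, sin159°) = (-1.8672, 0.7167)
|BD| = 10.8908
circle(B,6.00) ∩ circle(D,5.00): a=5.9504, h=0.7699
  candidates: C₊=(4.1210,1.0934) cross=8.385; C₋=(4.0197,-0.4431) cross=-8.385
  mode + wants cross > 0 → take C=(4.1210,1.0934) (cross=8.385)
ex = (C−B)/|BC| = (0.9980,0.0628); ey = (-0.0628,0.9980)
P = B + -2.13·ex + -2.82·ey = (-3.8159,-2.2314)

-3.82 -2.23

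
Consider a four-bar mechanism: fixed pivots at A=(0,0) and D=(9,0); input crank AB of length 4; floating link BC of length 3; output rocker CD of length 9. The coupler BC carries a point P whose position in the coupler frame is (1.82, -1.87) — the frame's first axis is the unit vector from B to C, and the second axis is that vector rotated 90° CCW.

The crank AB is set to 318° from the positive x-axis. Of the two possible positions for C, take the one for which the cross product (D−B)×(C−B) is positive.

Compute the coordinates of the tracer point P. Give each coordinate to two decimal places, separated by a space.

A=(0,0), D=(9.00,0)
B = A + 4.00·(cos318°, sin318°) = (2.9726, -2.6765)
|BD| = 6.5950
circle(B,3.00) ∩ circle(D,9.00): a=-2.1612, h=2.0806
  candidates: C₊=(0.1529,-1.6520) cross=13.722; C₋=(1.8418,-5.4552) cross=-13.722
  mode + wants cross > 0 → take C=(0.1529,-1.6520) (cross=13.722)
ex = (C−B)/|BC| = (-0.9399,0.3415); ey = (-0.3415,-0.9399)
P = B + 1.82·ex + -1.87·ey = (1.9006,-0.2974)

1.90 -0.30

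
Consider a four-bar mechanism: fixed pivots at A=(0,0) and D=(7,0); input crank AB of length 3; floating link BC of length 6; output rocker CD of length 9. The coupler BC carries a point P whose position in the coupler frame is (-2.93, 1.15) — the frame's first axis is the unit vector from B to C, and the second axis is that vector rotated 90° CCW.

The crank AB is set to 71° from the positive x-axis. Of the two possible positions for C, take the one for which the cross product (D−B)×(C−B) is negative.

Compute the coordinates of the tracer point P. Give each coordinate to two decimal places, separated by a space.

A=(0,0), D=(7.00,0)
B = A + 3.00·(cos71°, sin71°) = (0.9767, 2.8366)
|BD| = 6.6578
circle(B,6.00) ∩ circle(D,9.00): a=-0.0506, h=5.9998
  candidates: C₊=(3.4871,8.2861) cross=39.945; C₋=(-1.6253,-2.5699) cross=-39.945
  mode - wants cross < 0 → take C=(-1.6253,-2.5699) (cross=-39.945)
ex = (C−B)/|BC| = (-0.4337,-0.9011); ey = (0.9011,-0.4337)
P = B + -2.93·ex + 1.15·ey = (3.2836,4.9780)

3.28 4.98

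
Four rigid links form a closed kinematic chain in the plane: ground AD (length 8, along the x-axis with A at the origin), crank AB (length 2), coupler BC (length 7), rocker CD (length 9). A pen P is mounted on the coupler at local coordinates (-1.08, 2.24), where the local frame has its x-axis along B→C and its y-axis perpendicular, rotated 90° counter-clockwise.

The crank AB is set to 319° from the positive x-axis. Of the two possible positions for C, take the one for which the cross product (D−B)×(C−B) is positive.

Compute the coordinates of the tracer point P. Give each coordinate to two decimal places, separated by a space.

A=(0,0), D=(8.00,0)
B = A + 2.00·(cos319°, sin319°) = (1.5094, -1.3121)
|BD| = 6.6219
circle(B,7.00) ∩ circle(D,9.00): a=0.8947, h=6.9426
  candidates: C₊=(1.0107,5.6701) cross=45.973; C₋=(3.7621,-7.9398) cross=-45.973
  mode + wants cross > 0 → take C=(1.0107,5.6701) (cross=45.973)
ex = (C−B)/|BC| = (-0.0712,0.9975); ey = (-0.9975,-0.0712)
P = B + -1.08·ex + 2.24·ey = (-0.6479,-2.5490)

-0.65 -2.55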